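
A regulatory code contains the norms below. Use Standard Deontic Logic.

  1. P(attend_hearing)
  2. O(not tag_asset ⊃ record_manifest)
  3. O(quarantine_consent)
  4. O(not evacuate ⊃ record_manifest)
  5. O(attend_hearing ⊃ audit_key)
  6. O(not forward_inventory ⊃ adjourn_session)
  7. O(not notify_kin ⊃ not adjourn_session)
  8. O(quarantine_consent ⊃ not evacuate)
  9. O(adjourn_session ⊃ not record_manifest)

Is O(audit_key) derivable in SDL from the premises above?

Premise 5 is O(attend_hearing ⊃ audit_key), but O(attend_hearing) is not derivable from the premises (the permission P(attend_hearing) asserts only not O(not attend_hearing), not O(attend_hearing)), so it does not yield O(audit_key).
No other premise forces O(audit_key). An ideal world satisfying every premise can still have audit_key false, so O(audit_key) is not derivable.

No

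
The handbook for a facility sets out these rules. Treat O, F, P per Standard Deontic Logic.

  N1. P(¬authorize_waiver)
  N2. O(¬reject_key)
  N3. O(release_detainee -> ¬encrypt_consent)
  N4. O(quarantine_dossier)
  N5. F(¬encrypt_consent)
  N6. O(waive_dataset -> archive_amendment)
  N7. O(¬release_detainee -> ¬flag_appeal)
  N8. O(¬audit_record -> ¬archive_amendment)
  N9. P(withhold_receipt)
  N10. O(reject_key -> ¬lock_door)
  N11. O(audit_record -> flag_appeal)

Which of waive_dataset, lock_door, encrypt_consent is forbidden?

waive_dataset

F(¬encrypt_consent) at premise 5 means O(encrypt_consent).
Premise 3 is O(release_detainee -> ¬encrypt_consent); contrapositively O(encrypt_consent -> ¬release_detainee). Since O(encrypt_consent) holds, K gives O(¬release_detainee).
With premise 7, O(¬release_detainee -> ¬flag_appeal), the K-axiom yields O(¬flag_appeal).
Premise 11 is O(audit_record -> flag_appeal); contrapositively O(¬flag_appeal -> ¬audit_record). Since O(¬flag_appeal) holds, K gives O(¬audit_record).
From O(¬audit_record) and premise 8, O(¬audit_record -> ¬archive_amendment), we obtain O(¬archive_amendment).
Premise 6 is O(waive_dataset -> archive_amendment); contrapositively O(¬archive_amendment -> ¬waive_dataset). Since O(¬archive_amendment) holds, K gives O(¬waive_dataset).
So O(¬waive_dataset) holds, i.e. waive_dataset is forbidden. None of the other listed options is forbidden under the premises.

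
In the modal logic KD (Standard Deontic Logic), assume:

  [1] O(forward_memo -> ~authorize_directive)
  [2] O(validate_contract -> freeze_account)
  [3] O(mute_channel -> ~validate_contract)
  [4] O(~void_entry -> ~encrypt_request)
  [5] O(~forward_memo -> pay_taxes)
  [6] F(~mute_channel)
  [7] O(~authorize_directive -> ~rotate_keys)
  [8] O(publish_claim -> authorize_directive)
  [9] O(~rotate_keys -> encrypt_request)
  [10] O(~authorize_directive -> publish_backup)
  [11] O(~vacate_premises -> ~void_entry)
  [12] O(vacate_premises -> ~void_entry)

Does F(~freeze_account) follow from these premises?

No

Premise 2 is O(validate_contract -> freeze_account), but O(validate_contract) is not derivable from the premises, so it does not yield O(freeze_account).
No other premise forces O(freeze_account). An ideal world satisfying every premise can still have ~freeze_account true, so F(~freeze_account) is not derivable.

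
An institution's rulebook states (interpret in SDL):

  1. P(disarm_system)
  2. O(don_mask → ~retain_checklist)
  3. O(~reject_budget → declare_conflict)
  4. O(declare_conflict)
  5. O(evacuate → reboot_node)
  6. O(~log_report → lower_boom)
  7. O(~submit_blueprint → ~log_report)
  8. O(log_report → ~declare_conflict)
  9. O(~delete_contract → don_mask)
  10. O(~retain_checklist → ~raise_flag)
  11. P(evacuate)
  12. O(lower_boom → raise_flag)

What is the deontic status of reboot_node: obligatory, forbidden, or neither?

Neither

Premise 5 is O(evacuate → reboot_node), but O(evacuate) is not derivable from the premises (the permission P(evacuate) asserts only ~O(~evacuate), not O(evacuate)), so it does not yield O(reboot_node).
No premise or chain of K-axiom applications forces O(reboot_node), and none forces O(~reboot_node). So reboot_node is neither obligatory nor forbidden under these norms.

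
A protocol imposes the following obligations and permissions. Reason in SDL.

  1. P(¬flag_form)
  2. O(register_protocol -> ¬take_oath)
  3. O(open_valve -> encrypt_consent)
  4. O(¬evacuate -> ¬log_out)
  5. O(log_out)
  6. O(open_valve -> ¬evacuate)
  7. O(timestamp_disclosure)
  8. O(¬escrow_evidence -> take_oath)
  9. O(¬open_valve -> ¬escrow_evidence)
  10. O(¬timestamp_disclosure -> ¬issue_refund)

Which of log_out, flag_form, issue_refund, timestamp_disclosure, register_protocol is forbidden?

register_protocol

Premise 5 gives O(log_out).
Premise 4 is O(¬evacuate -> ¬log_out); contrapositively O(log_out -> evacuate). Since O(log_out) holds, K gives O(evacuate).
Premise 6 is O(open_valve -> ¬evacuate); contrapositively O(evacuate -> ¬open_valve). Since O(evacuate) holds, K gives O(¬open_valve).
With premise 9, O(¬open_valve -> ¬escrow_evidence), the K-axiom yields O(¬escrow_evidence).
Applying K to premise 8 (O(¬escrow_evidence -> take_oath)) and O(¬escrow_evidence) yields O(take_oath).
Premise 2 is O(register_protocol -> ¬take_oath); contrapositively O(take_oath -> ¬register_protocol). Since O(take_oath) holds, K gives O(¬register_protocol).
So O(¬register_protocol) holds, i.e. register_protocol is forbidden. None of the other listed options is forbidden under the premises.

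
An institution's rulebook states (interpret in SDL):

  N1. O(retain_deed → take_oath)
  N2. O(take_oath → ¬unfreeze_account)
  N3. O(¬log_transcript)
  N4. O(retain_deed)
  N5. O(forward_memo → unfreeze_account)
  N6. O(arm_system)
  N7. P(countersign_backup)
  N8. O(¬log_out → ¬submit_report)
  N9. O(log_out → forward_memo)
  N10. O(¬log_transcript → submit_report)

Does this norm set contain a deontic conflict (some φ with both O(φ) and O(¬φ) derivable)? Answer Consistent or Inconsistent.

Inconsistent

From premise 4 we have O(retain_deed).
With premise 1, O(retain_deed → take_oath), the K-axiom yields O(take_oath).
Applying K to premise 2 (O(take_oath → ¬unfreeze_account)) and O(take_oath) yields O(¬unfreeze_account).
The contrapositive of premise 5 (O(forward_memo → unfreeze_account)) is O(¬unfreeze_account → ¬forward_memo), and O(¬unfreeze_account) is already established, so O(¬forward_memo).
Premise 9, O(log_out → forward_memo), contraposes to O(¬forward_memo → ¬log_out); with O(¬forward_memo) we get O(¬log_out).
With premise 8, O(¬log_out → ¬submit_report), the K-axiom yields O(¬submit_report).
Premise 10, O(¬log_transcript → submit_report), contraposes to O(¬submit_report → log_transcript); with O(¬submit_report) we get O(log_transcript).
Yet premise 3 states O(¬log_transcript).
We now have both O(log_transcript) and O(¬log_transcript) — log_transcript is simultaneously obligatory and forbidden, violating the D-axiom.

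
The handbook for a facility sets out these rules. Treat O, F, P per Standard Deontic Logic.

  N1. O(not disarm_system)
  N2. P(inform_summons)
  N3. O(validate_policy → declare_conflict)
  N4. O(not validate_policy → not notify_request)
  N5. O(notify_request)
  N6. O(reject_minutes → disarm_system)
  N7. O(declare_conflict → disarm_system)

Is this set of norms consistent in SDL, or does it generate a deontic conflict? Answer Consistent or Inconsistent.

Inconsistent

Premise 5 states O(notify_request) outright.
Premise 4, O(not validate_policy → not notify_request), contraposes to O(notify_request → validate_policy); with O(notify_request) we get O(validate_policy).
With premise 3, O(validate_policy → declare_conflict), the K-axiom yields O(declare_conflict).
With premise 7, O(declare_conflict → disarm_system), the K-axiom yields O(disarm_system).
However, premise 1 gives O(not disarm_system).
We now have both O(disarm_system) and O(not disarm_system) — disarm_system is simultaneously obligatory and forbidden, violating the D-axiom.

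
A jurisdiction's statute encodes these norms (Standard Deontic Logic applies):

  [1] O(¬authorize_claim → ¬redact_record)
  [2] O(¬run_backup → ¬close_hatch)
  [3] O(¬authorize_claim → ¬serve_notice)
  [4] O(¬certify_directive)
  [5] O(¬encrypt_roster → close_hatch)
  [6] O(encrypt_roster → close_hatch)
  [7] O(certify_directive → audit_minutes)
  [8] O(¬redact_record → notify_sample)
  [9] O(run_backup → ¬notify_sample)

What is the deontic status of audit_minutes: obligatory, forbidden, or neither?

Neither

Premise 7 is O(certify_directive → audit_minutes), but O(certify_directive) is not derivable from the premises, so it does not yield O(audit_minutes).
No premise or chain of K-axiom applications forces O(audit_minutes), and none forces O(¬audit_minutes). So audit_minutes is neither obligatory nor forbidden under these norms.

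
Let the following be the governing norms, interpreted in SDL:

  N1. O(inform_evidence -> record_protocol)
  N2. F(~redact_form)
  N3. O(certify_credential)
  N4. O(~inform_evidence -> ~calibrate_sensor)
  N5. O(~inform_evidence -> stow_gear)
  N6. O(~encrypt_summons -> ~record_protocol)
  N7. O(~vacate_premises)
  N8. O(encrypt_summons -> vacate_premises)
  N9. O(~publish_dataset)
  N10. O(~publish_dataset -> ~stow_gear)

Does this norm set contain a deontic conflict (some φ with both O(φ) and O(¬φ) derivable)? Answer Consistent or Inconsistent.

Premise 9 states O(~publish_dataset) outright.
With premise 10, O(~publish_dataset -> ~stow_gear), the K-axiom yields O(~stow_gear).
Premise 5, O(~inform_evidence -> stow_gear), contraposes to O(~stow_gear -> inform_evidence); with O(~stow_gear) we get O(inform_evidence).
Applying K to premise 1 (O(inform_evidence -> record_protocol)) and O(inform_evidence) yields O(record_protocol).
Premise 6 is O(~encrypt_summons -> ~record_protocol); contrapositively O(record_protocol -> encrypt_summons). Since O(record_protocol) holds, K gives O(encrypt_summons).
With premise 8, O(encrypt_summons -> vacate_premises), the K-axiom yields O(vacate_premises).
However, premise 7 gives O(~vacate_premises).
We now have both O(vacate_premises) and O(~vacate_premises) — vacate_premises is simultaneously obligatory and forbidden, violating the D-axiom.

Inconsistent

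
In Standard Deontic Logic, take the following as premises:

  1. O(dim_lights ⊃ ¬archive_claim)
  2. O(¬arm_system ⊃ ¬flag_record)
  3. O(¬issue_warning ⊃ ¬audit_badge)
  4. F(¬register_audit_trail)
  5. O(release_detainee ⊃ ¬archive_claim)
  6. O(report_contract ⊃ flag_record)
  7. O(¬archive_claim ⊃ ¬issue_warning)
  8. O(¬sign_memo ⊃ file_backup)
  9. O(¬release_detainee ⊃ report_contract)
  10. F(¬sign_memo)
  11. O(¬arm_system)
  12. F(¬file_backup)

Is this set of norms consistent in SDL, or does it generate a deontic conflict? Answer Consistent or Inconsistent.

Premise 8 is O(¬sign_memo ⊃ file_backup); even if O(file_backup) held, inferring O(¬sign_memo) would be affirming the consequent — invalid.
So O(¬sign_memo) is not derivable, and the apparent clash with O(sign_memo) does not arise.
A world satisfying every obligation exists (e.g. archive_claim=false, arm_system=false, audit_badge=false, dim_lights=false, file_backup=true, flag_record=false, issue_warning=false, register_audit_trail=true, release_detainee=true, report_contract=false, sign_memo=true); no atom is both obligatory and forbidden, so the set is consistent.

Consistent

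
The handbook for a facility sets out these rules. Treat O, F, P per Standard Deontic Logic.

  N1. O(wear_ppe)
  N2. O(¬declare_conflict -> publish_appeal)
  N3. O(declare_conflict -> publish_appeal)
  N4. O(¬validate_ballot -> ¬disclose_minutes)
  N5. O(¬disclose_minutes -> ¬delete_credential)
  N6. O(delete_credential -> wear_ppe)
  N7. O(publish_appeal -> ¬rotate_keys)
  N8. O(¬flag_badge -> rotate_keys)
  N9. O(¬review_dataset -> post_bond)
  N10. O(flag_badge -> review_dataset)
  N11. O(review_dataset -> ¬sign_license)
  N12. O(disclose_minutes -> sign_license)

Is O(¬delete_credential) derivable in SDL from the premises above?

Yes

Premises 3 and 2 cover both cases: O(declare_conflict -> publish_appeal) and O(¬declare_conflict -> publish_appeal). Since declare_conflict ∨ ¬declare_conflict is a tautology, O(publish_appeal) follows.
Premise 7 is O(publish_appeal -> ¬rotate_keys); since O(publish_appeal), deontic closure gives O(¬rotate_keys).
Premise 8, O(¬flag_badge -> rotate_keys), contraposes to O(¬rotate_keys -> flag_badge); with O(¬rotate_keys) we get O(flag_badge).
From O(flag_badge) and premise 10, O(flag_badge -> review_dataset), we obtain O(review_dataset).
Applying K to premise 11 (O(review_dataset -> ¬sign_license)) and O(review_dataset) yields O(¬sign_license).
The contrapositive of premise 12 (O(disclose_minutes -> sign_license)) is O(¬sign_license -> ¬disclose_minutes), and O(¬sign_license) is already established, so O(¬disclose_minutes).
With premise 5, O(¬disclose_minutes -> ¬delete_credential), the K-axiom yields O(¬delete_credential).
Premises 1, 4, 6, 9 do not contribute to this derivation.
So O(¬delete_credential) follows.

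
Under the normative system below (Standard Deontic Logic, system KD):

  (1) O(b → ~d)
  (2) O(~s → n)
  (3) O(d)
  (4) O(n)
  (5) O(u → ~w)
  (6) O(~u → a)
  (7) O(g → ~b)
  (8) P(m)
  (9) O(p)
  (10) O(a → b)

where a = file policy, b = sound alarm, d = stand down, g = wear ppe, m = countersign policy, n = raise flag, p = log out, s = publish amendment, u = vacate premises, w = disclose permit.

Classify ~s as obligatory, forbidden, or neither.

Neither

Premise 2 is O(~s → n); even if O(n) held, inferring O(~s) would be affirming the consequent — invalid.
No premise or chain of K-axiom applications forces O(~s), and none forces O(s). So ~s is neither obligatory nor forbidden under these norms.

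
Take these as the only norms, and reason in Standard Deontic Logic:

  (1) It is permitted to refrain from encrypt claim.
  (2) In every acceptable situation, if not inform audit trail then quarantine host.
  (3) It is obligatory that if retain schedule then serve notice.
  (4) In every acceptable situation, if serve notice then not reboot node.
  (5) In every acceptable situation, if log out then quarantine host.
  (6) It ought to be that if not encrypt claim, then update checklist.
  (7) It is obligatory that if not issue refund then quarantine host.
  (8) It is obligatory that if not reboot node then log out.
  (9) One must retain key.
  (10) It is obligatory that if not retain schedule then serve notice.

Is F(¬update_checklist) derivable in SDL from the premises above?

No

Premise 6 is O(¬encrypt_claim → update_checklist), but O(¬encrypt_claim) is not derivable from the premises (the permission P(¬encrypt_claim) asserts only ¬O(encrypt_claim), not O(¬encrypt_claim)), so it does not yield O(update_checklist).
No other premise forces O(update_checklist). An ideal world satisfying every premise can still have ¬update_checklist true, so F(¬update_checklist) is not derivable.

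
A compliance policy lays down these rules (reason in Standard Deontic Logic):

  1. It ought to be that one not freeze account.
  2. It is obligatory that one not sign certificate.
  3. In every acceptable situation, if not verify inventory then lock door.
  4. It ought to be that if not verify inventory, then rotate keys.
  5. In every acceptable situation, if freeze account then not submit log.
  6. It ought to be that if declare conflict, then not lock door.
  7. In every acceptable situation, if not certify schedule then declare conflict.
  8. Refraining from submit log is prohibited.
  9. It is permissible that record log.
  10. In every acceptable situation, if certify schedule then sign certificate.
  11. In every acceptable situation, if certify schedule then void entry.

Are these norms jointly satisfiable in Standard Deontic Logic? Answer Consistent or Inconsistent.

Consistent

Premise 5 is O(freeze_account → ¬submit_log), but O(freeze_account) is not derivable from the premises, so it does not yield O(¬submit_log).
So O(¬submit_log) is not derivable, and the apparent clash with O(submit_log) does not arise.
A world satisfying every obligation exists (e.g. certify_schedule=false, declare_conflict=true, freeze_account=false, lock_door=false, record_log=false, rotate_keys=false, sign_certificate=false, submit_log=true, verify_inventory=true, void_entry=false); no atom is both obligatory and forbidden, so the set is consistent.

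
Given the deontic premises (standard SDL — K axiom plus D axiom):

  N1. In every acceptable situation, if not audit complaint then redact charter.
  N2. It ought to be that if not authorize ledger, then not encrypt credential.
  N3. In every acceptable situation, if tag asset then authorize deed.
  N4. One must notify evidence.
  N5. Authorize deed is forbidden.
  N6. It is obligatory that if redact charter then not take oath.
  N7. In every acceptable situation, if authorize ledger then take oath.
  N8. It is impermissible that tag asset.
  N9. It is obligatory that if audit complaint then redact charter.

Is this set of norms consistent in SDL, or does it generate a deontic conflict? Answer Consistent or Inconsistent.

Premise 3 is O(tag_asset → authorize_deed), but O(tag_asset) is not derivable from the premises, so it does not yield O(authorize_deed).
So O(authorize_deed) is not derivable, and the apparent clash with O(¬authorize_deed) does not arise.
A world satisfying every obligation exists (e.g. audit_complaint=false, authorize_deed=false, authorize_ledger=false, encrypt_credential=false, notify_evidence=true, redact_charter=true, tag_asset=false, take_oath=false); no atom is both obligatory and forbidden, so the set is consistent.

Consistent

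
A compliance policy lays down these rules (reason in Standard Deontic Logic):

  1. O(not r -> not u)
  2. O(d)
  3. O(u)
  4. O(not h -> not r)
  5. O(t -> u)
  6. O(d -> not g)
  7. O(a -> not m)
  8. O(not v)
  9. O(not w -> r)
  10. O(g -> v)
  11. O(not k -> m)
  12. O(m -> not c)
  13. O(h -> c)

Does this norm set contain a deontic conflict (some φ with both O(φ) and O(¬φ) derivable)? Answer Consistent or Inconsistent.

Consistent

Premise 10 is O(g -> v), but O(g) is not derivable from the premises, so it does not yield O(v).
So O(v) is not derivable, and the apparent clash with O(not v) does not arise.
A world satisfying every obligation exists (e.g. a=false, c=true, d=true, g=false, h=true, k=true, m=false, r=true, t=false, u=true, v=false, w=false); no atom is both obligatory and forbidden, so the set is consistent.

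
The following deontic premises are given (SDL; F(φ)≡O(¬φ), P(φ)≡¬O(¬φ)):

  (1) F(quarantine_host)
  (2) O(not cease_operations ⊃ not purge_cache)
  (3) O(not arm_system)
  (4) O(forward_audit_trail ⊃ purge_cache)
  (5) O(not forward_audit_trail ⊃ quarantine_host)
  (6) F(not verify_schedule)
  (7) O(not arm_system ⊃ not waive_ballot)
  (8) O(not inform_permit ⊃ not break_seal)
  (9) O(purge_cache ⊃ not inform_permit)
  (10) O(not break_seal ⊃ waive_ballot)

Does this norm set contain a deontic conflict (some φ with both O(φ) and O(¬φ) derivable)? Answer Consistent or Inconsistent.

Inconsistent

Premise 3 states O(not arm_system) outright.
Applying K to premise 7 (O(not arm_system ⊃ not waive_ballot)) and O(not arm_system) yields O(not waive_ballot).
Premise 10 is O(not break_seal ⊃ waive_ballot); contrapositively O(not waive_ballot ⊃ break_seal). Since O(not waive_ballot) holds, K gives O(break_seal).
Premise 8 is O(not inform_permit ⊃ not break_seal); contrapositively O(break_seal ⊃ inform_permit). Since O(break_seal) holds, K gives O(inform_permit).
Premise 9 is O(purge_cache ⊃ not inform_permit); contrapositively O(inform_permit ⊃ not purge_cache). Since O(inform_permit) holds, K gives O(not purge_cache).
The contrapositive of premise 4 (O(forward_audit_trail ⊃ purge_cache)) is O(not purge_cache ⊃ not forward_audit_trail), and O(not purge_cache) is already established, so O(not forward_audit_trail).
From O(not forward_audit_trail) and premise 5, O(not forward_audit_trail ⊃ quarantine_host), we obtain O(quarantine_host).
However, F(quarantine_host) at premise 1 amounts to O(not quarantine_host).
We now have both O(quarantine_host) and O(not quarantine_host) — quarantine_host is simultaneously obligatory and forbidden, violating the D-axiom.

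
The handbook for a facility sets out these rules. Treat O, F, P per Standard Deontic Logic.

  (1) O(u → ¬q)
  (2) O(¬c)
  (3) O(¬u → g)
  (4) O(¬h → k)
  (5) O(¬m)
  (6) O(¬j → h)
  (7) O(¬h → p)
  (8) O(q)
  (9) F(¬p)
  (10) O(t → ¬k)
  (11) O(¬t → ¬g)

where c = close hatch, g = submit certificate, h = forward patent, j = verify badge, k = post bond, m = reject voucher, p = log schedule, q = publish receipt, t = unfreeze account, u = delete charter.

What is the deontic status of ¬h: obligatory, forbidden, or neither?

Forbidden

Premise 8 states O(q) outright.
The contrapositive of premise 1 (O(u → ¬q)) is O(q → ¬u), and O(q) is already established, so O(¬u).
Applying K to premise 3 (O(¬u → g)) and O(¬u) yields O(g).
Premise 11 is O(¬t → ¬g); contrapositively O(g → t). Since O(g) holds, K gives O(t).
Premise 10 is O(t → ¬k); since O(t), deontic closure gives O(¬k).
Premise 4 is O(¬h → k); contrapositively O(¬k → h). Since O(¬k) holds, K gives O(h).
Premises 2, 5, 6, 7, 9 do not contribute to this derivation.
Thus O(h), which is F(¬h): ¬h is forbidden.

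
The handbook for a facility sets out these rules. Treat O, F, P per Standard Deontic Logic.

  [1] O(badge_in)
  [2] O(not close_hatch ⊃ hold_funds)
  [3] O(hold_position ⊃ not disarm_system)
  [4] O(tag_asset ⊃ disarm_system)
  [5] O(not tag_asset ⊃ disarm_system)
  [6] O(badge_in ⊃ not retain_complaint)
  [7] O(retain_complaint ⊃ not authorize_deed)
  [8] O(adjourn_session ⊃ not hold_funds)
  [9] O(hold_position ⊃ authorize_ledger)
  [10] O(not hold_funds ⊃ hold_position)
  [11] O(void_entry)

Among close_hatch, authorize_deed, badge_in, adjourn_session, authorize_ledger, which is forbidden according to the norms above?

By case analysis on tag_asset: premise 4 gives O(tag_asset ⊃ disarm_system) and premise 5 gives O(not tag_asset ⊃ disarm_system), so O(disarm_system) either way.
Premise 3, O(hold_position ⊃ not disarm_system), contraposes to O(disarm_system ⊃ not hold_position); with O(disarm_system) we get O(not hold_position).
Premise 10 is O(not hold_funds ⊃ hold_position); contrapositively O(not hold_position ⊃ hold_funds). Since O(not hold_position) holds, K gives O(hold_funds).
Premise 8 is O(adjourn_session ⊃ not hold_funds); contrapositively O(hold_funds ⊃ not adjourn_session). Since O(hold_funds) holds, K gives O(not adjourn_session).
So O(not adjourn_session) holds, i.e. adjourn_session is forbidden. None of the other listed options is forbidden under the premises.

adjourn_session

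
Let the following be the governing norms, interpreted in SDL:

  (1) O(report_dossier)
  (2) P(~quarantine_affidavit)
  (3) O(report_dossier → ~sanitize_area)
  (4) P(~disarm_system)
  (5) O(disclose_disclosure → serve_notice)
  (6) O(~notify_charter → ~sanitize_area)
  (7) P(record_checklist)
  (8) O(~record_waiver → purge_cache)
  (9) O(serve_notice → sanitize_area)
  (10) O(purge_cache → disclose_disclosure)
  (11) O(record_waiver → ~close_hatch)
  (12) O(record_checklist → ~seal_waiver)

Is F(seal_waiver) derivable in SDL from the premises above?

No

Premise 12 is O(record_checklist → ~seal_waiver), but O(record_checklist) is not derivable from the premises (the permission P(record_checklist) asserts only ~O(~record_checklist), not O(record_checklist)), so it does not yield O(~seal_waiver).
No other premise forces O(~seal_waiver). An ideal world satisfying every premise can still have seal_waiver true, so F(seal_waiver) is not derivable.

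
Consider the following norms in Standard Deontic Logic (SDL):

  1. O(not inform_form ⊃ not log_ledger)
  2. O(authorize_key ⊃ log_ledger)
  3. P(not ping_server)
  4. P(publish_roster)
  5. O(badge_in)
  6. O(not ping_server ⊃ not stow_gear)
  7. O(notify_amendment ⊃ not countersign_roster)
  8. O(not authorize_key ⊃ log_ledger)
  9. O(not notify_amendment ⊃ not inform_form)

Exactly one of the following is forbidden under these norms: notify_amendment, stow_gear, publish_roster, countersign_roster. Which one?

By case analysis on not authorize_key: premise 8 gives O(not authorize_key ⊃ log_ledger) and premise 2 gives O(authorize_key ⊃ log_ledger), so O(log_ledger) either way.
Premise 1, O(not inform_form ⊃ not log_ledger), contraposes to O(log_ledger ⊃ inform_form); with O(log_ledger) we get O(inform_form).
The contrapositive of premise 9 (O(not notify_amendment ⊃ not inform_form)) is O(inform_form ⊃ notify_amendment), and O(inform_form) is already established, so O(notify_amendment).
Applying K to premise 7 (O(notify_amendment ⊃ not countersign_roster)) and O(notify_amendment) yields O(not countersign_roster).
So O(not countersign_roster) holds, i.e. countersign_roster is forbidden. None of the other listed options is forbidden under the premises.

countersign_roster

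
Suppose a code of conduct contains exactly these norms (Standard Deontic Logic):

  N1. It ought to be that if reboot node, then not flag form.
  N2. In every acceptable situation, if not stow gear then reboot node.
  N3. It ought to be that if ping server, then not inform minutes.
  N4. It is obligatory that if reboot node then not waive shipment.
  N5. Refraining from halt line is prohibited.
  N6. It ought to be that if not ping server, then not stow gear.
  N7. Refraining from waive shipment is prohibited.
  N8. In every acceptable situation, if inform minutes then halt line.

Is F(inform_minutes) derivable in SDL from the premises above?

Yes

Premise 7, F(¬waive_shipment), is equivalent to O(waive_shipment).
Premise 4, O(reboot_node → ¬waive_shipment), contraposes to O(waive_shipment → ¬reboot_node); with O(waive_shipment) we get O(¬reboot_node).
The contrapositive of premise 2 (O(¬stow_gear → reboot_node)) is O(¬reboot_node → stow_gear), and O(¬reboot_node) is already established, so O(stow_gear).
The contrapositive of premise 6 (O(¬ping_server → ¬stow_gear)) is O(stow_gear → ping_server), and O(stow_gear) is already established, so O(ping_server).
Premise 3 is O(ping_server → ¬inform_minutes); since O(ping_server), deontic closure gives O(¬inform_minutes).
Premises 1, 5, 8 do not contribute to this derivation.
So O(¬inform_minutes) holds, i.e. F(inform_minutes). The claim follows.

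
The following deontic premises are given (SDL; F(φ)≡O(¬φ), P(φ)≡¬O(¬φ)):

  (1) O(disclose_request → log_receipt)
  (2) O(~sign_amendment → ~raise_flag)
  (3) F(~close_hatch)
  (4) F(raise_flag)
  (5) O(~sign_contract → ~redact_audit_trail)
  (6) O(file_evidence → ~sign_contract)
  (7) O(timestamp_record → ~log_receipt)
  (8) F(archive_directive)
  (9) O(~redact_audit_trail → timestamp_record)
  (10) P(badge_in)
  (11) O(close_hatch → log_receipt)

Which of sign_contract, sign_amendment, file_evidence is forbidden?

file_evidence

Premise 3 is F(~close_hatch), i.e. O(close_hatch).
Applying K to premise 11 (O(close_hatch → log_receipt)) and O(close_hatch) yields O(log_receipt).
Premise 7, O(timestamp_record → ~log_receipt), contraposes to O(log_receipt → ~timestamp_record); with O(log_receipt) we get O(~timestamp_record).
Premise 9 is O(~redact_audit_trail → timestamp_record); contrapositively O(~timestamp_record → redact_audit_trail). Since O(~timestamp_record) holds, K gives O(redact_audit_trail).
The contrapositive of premise 5 (O(~sign_contract → ~redact_audit_trail)) is O(redact_audit_trail → sign_contract), and O(redact_audit_trail) is already established, so O(sign_contract).
Premise 6 is O(file_evidence → ~sign_contract); contrapositively O(sign_contract → ~file_evidence). Since O(sign_contract) holds, K gives O(~file_evidence).
So O(~file_evidence) holds, i.e. file_evidence is forbidden. None of the other listed options is forbidden under the premises.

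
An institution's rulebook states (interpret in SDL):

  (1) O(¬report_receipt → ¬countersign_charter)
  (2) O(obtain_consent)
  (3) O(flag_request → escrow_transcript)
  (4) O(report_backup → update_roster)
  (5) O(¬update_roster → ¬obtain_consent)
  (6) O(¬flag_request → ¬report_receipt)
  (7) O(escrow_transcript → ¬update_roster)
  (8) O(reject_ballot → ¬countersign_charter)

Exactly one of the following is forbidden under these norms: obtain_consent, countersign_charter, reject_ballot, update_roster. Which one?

Premise 2 states O(obtain_consent) outright.
Premise 5, O(¬update_roster → ¬obtain_consent), contraposes to O(obtain_consent → update_roster); with O(obtain_consent) we get O(update_roster).
The contrapositive of premise 7 (O(escrow_transcript → ¬update_roster)) is O(update_roster → ¬escrow_transcript), and O(update_roster) is already established, so O(¬escrow_transcript).
The contrapositive of premise 3 (O(flag_request → escrow_transcript)) is O(¬escrow_transcript → ¬flag_request), and O(¬escrow_transcript) is already established, so O(¬flag_request).
Premise 6 is O(¬flag_request → ¬report_receipt); since O(¬flag_request), deontic closure gives O(¬report_receipt).
Applying K to premise 1 (O(¬report_receipt → ¬countersign_charter)) and O(¬report_receipt) yields O(¬countersign_charter).
So O(¬countersign_charter) holds, i.e. countersign_charter is forbidden. None of the other listed options is forbidden under the premises.

countersign_charter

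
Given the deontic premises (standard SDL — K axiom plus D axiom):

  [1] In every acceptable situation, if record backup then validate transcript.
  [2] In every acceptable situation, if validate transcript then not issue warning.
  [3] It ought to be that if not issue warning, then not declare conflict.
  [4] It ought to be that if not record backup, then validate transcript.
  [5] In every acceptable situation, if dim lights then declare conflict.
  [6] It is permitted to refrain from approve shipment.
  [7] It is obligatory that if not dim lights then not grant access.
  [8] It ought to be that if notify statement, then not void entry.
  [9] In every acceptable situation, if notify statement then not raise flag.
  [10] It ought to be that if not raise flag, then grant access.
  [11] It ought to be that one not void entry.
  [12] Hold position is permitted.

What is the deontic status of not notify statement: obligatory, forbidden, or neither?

Premises 4 and 1 cover both cases: O(¬record_backup → validate_transcript) and O(record_backup → validate_transcript). Since ¬record_backup ∨ record_backup is a tautology, O(validate_transcript) follows.
Applying K to premise 2 (O(validate_transcript → ¬issue_warning)) and O(validate_transcript) yields O(¬issue_warning).
From O(¬issue_warning) and premise 3, O(¬issue_warning → ¬declare_conflict), we obtain O(¬declare_conflict).
Premise 5, O(dim_lights → declare_conflict), contraposes to O(¬declare_conflict → ¬dim_lights); with O(¬declare_conflict) we get O(¬dim_lights).
Applying K to premise 7 (O(¬dim_lights → ¬grant_access)) and O(¬dim_lights) yields O(¬grant_access).
Premise 10, O(¬raise_flag → grant_access), contraposes to O(¬grant_access → raise_flag); with O(¬grant_access) we get O(raise_flag).
Premise 9 is O(notify_statement → ¬raise_flag); contrapositively O(raise_flag → ¬notify_statement). Since O(raise_flag) holds, K gives O(¬notify_statement).
Premises 6, 8, 11, 12 do not contribute to this derivation.
Hence ¬notify_statement is obligatory.

Obligatory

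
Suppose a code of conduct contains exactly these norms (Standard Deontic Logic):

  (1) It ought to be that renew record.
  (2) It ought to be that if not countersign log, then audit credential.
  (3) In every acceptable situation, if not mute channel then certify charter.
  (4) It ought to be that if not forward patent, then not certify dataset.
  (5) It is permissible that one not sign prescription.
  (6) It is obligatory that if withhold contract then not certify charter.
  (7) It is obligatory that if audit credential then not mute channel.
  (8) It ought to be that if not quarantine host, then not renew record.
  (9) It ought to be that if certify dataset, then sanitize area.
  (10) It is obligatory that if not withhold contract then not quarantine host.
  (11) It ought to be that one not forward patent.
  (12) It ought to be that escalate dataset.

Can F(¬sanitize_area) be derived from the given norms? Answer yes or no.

No

Premise 9 is O(certify_dataset → sanitize_area), but O(certify_dataset) is not derivable from the premises, so it does not yield O(sanitize_area).
No other premise forces O(sanitize_area). An ideal world satisfying every premise can still have ¬sanitize_area true, so F(¬sanitize_area) is not derivable.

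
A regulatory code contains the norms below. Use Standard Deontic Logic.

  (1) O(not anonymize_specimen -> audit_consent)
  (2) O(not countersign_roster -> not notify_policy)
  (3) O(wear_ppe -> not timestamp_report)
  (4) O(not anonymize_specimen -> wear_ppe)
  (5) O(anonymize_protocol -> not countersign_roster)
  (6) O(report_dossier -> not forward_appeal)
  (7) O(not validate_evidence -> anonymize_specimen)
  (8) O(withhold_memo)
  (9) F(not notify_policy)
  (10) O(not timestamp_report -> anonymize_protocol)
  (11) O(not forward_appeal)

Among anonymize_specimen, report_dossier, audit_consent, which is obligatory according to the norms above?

anonymize_specimen

Premise 9 is F(not notify_policy), i.e. O(notify_policy).
The contrapositive of premise 2 (O(not countersign_roster -> not notify_policy)) is O(notify_policy -> countersign_roster), and O(notify_policy) is already established, so O(countersign_roster).
The contrapositive of premise 5 (O(anonymize_protocol -> not countersign_roster)) is O(countersign_roster -> not anonymize_protocol), and O(countersign_roster) is already established, so O(not anonymize_protocol).
Premise 10, O(not timestamp_report -> anonymize_protocol), contraposes to O(not anonymize_protocol -> timestamp_report); with O(not anonymize_protocol) we get O(timestamp_report).
Premise 3, O(wear_ppe -> not timestamp_report), contraposes to O(timestamp_report -> not wear_ppe); with O(timestamp_report) we get O(not wear_ppe).
Premise 4 is O(not anonymize_specimen -> wear_ppe); contrapositively O(not wear_ppe -> anonymize_specimen). Since O(not wear_ppe) holds, K gives O(anonymize_specimen).
So O(anonymize_specimen) holds — anonymize_specimen is obligatory. None of the other listed options is made obligatory by any chain of premises.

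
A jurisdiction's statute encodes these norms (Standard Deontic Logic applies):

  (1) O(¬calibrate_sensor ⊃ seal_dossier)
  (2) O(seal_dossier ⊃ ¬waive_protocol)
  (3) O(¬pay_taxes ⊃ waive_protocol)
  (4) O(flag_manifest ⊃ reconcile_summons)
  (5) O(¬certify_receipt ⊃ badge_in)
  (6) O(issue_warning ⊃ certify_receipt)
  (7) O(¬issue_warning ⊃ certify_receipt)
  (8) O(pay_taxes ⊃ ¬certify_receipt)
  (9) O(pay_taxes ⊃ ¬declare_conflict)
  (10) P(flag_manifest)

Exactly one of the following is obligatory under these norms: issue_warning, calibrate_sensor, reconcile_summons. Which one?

Premises 7 and 6 cover both cases: O(¬issue_warning ⊃ certify_receipt) and O(issue_warning ⊃ certify_receipt). Since ¬issue_warning ∨ issue_warning is a tautology, O(certify_receipt) follows.
The contrapositive of premise 8 (O(pay_taxes ⊃ ¬certify_receipt)) is O(certify_receipt ⊃ ¬pay_taxes), and O(certify_receipt) is already established, so O(¬pay_taxes).
With premise 3, O(¬pay_taxes ⊃ waive_protocol), the K-axiom yields O(waive_protocol).
Premise 2 is O(seal_dossier ⊃ ¬waive_protocol); contrapositively O(waive_protocol ⊃ ¬seal_dossier). Since O(waive_protocol) holds, K gives O(¬seal_dossier).
Premise 1, O(¬calibrate_sensor ⊃ seal_dossier), contraposes to O(¬seal_dossier ⊃ calibrate_sensor); with O(¬seal_dossier) we get O(calibrate_sensor).
So O(calibrate_sensor) holds — calibrate_sensor is obligatory. None of the other listed options is made obligatory by any chain of premises.

calibrate_sensor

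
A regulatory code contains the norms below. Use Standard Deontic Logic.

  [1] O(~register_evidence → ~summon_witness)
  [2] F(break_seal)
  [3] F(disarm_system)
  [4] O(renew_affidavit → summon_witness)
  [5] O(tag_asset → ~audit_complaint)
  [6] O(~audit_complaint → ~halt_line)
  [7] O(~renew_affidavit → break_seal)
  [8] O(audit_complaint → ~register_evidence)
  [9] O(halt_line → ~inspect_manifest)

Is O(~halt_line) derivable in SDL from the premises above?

Premise 2, F(break_seal), is equivalent to O(~break_seal).
Premise 7 is O(~renew_affidavit → break_seal); contrapositively O(~break_seal → renew_affidavit). Since O(~break_seal) holds, K gives O(renew_affidavit).
From O(renew_affidavit) and premise 4, O(renew_affidavit → summon_witness), we obtain O(summon_witness).
The contrapositive of premise 1 (O(~register_evidence → ~summon_witness)) is O(summon_witness → register_evidence), and O(summon_witness) is already established, so O(register_evidence).
Premise 8, O(audit_complaint → ~register_evidence), contraposes to O(register_evidence → ~audit_complaint); with O(register_evidence) we get O(~audit_complaint).
From O(~audit_complaint) and premise 6, O(~audit_complaint → ~halt_line), we obtain O(~halt_line).
Premises 3, 5, 9 do not contribute to this derivation.
So O(~halt_line) follows.

Yes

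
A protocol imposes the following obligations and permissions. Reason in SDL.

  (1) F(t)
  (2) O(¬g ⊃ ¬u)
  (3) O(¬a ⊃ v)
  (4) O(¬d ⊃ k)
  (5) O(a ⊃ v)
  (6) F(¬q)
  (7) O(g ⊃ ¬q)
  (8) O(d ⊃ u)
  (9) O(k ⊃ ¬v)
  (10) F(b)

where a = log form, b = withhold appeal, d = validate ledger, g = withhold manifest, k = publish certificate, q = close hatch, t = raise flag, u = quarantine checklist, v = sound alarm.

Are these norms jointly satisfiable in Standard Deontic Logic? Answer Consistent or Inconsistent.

Inconsistent

Premises 3 and 5 are O(¬a ⊃ v) and O(a ⊃ v); every ideal world satisfies ¬a or a, so in either case v holds — hence O(v).
Premise 9, O(k ⊃ ¬v), contraposes to O(v ⊃ ¬k); with O(v) we get O(¬k).
Premise 4, O(¬d ⊃ k), contraposes to O(¬k ⊃ d); with O(¬k) we get O(d).
With premise 8, O(d ⊃ u), the K-axiom yields O(u).
Premise 2, O(¬g ⊃ ¬u), contraposes to O(u ⊃ g); with O(u) we get O(g).
With premise 7, O(g ⊃ ¬q), the K-axiom yields O(¬q).
But premise 6, F(¬q), means O(q).
We now have both O(¬q) and O(q) — q is simultaneously obligatory and forbidden, violating the D-axiom.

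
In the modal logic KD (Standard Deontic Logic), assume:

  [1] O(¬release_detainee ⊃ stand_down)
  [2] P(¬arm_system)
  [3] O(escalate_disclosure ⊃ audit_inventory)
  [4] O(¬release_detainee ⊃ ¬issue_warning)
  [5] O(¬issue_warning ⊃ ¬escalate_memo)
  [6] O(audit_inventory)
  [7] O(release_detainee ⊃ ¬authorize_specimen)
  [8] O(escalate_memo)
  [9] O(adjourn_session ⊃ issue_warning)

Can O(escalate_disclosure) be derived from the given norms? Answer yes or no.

Premise 3 is O(escalate_disclosure ⊃ audit_inventory); even if O(audit_inventory) held, inferring O(escalate_disclosure) would be affirming the consequent — invalid.
No other premise forces O(escalate_disclosure). An ideal world satisfying every premise can still have escalate_disclosure false, so O(escalate_disclosure) is not derivable.

No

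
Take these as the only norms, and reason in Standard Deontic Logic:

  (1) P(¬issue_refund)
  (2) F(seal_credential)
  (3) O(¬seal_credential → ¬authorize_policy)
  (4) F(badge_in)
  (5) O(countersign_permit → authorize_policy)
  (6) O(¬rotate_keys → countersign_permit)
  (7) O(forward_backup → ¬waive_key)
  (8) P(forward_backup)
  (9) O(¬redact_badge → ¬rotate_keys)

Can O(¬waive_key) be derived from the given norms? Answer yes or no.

No

Premise 7 is O(forward_backup → ¬waive_key), but O(forward_backup) is not derivable from the premises (the permission P(forward_backup) asserts only ¬O(¬forward_backup), not O(forward_backup)), so it does not yield O(¬waive_key).
No other premise forces O(¬waive_key). An ideal world satisfying every premise can still have ¬waive_key false, so O(¬waive_key) is not derivable.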